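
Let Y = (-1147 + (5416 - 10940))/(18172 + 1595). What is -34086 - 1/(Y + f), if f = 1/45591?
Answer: -1151695325443/33790866 ≈ -34083.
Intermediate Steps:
f = 1/45591 ≈ 2.1934e-5
Y = -6671/19767 (Y = (-1147 - 5524)/19767 = -6671*1/19767 = -6671/19767 ≈ -0.33748)
-34086 - 1/(Y + f) = -34086 - 1/(-6671/19767 + 1/45591) = -34086 - 1/(-33790866/100133033) = -34086 - 1*(-100133033/33790866) = -34086 + 100133033/33790866 = -1151695325443/33790866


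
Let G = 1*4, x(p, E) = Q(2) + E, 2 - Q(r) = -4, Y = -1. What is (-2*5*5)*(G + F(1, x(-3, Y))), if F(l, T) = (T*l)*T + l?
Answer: -1500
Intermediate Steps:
Q(r) = 6 (Q(r) = 2 - 1*(-4) = 2 + 4 = 6)
x(p, E) = 6 + E
G = 4
F(l, T) = l + l*T**2 (F(l, T) = l*T**2 + l = l + l*T**2)
(-2*5*5)*(G + F(1, x(-3, Y))) = (-2*5*5)*(4 + 1*(1 + (6 - 1)**2)) = (-10*5)*(4 + 1*(1 + 5**2)) = -50*(4 + 1*(1 + 25)) = -50*(4 + 1*26) = -50*(4 + 26) = -50*30 = -1500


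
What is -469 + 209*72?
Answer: 14579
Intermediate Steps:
-469 + 209*72 = -469 + 15048 = 14579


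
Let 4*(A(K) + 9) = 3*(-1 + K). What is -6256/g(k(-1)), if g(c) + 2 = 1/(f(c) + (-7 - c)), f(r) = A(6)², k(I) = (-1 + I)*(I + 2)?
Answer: 1129208/353 ≈ 3198.9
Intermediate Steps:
A(K) = -39/4 + 3*K/4 (A(K) = -9 + (3*(-1 + K))/4 = -9 + (-3 + 3*K)/4 = -9 + (-¾ + 3*K/4) = -39/4 + 3*K/4)
k(I) = (-1 + I)*(2 + I)
f(r) = 441/16 (f(r) = (-39/4 + (¾)*6)² = (-39/4 + 9/2)² = (-21/4)² = 441/16)
g(c) = -2 + 1/(329/16 - c) (g(c) = -2 + 1/(441/16 + (-7 - c)) = -2 + 1/(329/16 - c))
-6256/g(k(-1)) = -6256*(-329 + 16*(-2 - 1 + (-1)²))/(2*(321 - 16*(-2 - 1 + (-1)²))) = -6256*(-329 + 16*(-2 - 1 + 1))/(2*(321 - 16*(-2 - 1 + 1))) = -6256*(-329 + 16*(-2))/(2*(321 - 16*(-2))) = -6256*(-329 - 32)/(2*(321 + 32)) = -6256/(2*353/(-361)) = -6256/(2*(-1/361)*353) = -6256/(-706/361) = -6256*(-361/706) = 1129208/353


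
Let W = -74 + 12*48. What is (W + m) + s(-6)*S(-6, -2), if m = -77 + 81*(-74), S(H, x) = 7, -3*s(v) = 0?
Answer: -5569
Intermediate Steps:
s(v) = 0 (s(v) = -⅓*0 = 0)
m = -6071 (m = -77 - 5994 = -6071)
W = 502 (W = -74 + 576 = 502)
(W + m) + s(-6)*S(-6, -2) = (502 - 6071) + 0*7 = -5569 + 0 = -5569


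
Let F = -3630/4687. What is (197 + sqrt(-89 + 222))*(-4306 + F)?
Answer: -3976612844/4687 - 20185852*sqrt(133)/4687 ≈ -8.9810e+5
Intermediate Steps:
F = -3630/4687 (F = -3630*1/4687 = -3630/4687 ≈ -0.77448)
(197 + sqrt(-89 + 222))*(-4306 + F) = (197 + sqrt(-89 + 222))*(-4306 - 3630/4687) = (197 + sqrt(133))*(-20185852/4687) = -3976612844/4687 - 20185852*sqrt(133)/4687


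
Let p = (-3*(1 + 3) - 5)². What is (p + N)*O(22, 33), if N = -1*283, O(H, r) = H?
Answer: 132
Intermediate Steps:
N = -283
p = 289 (p = (-3*4 - 5)² = (-12 - 5)² = (-17)² = 289)
(p + N)*O(22, 33) = (289 - 283)*22 = 6*22 = 132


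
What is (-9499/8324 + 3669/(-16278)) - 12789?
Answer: -288845001381/22583012 ≈ -12790.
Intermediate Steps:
(-9499/8324 + 3669/(-16278)) - 12789 = (-9499*1/8324 + 3669*(-1/16278)) - 12789 = (-9499/8324 - 1223/5426) - 12789 = -30860913/22583012 - 12789 = -288845001381/22583012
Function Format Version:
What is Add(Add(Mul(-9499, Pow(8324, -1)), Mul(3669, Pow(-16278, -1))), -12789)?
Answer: Rational(-288845001381, 22583012) ≈ -12790.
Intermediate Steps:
Add(Add(Mul(-9499, Pow(8324, -1)), Mul(3669, Pow(-16278, -1))), -12789) = Add(Add(Mul(-9499, Rational(1, 8324)), Mul(3669, Rational(-1, 16278))), -12789) = Add(Add(Rational(-9499, 8324), Rational(-1223, 5426)), -12789) = Add(Rational(-30860913, 22583012), -12789) = Rational(-288845001381, 22583012)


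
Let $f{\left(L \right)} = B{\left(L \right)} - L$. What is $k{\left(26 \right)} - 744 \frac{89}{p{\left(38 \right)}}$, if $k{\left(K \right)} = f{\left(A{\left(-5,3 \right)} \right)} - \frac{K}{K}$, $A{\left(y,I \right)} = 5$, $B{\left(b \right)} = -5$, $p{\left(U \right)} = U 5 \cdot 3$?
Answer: $- \frac{12081}{95} \approx -127.17$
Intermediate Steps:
$p{\left(U \right)} = 15 U$ ($p{\left(U \right)} = 5 U 3 = 15 U$)
$f{\left(L \right)} = -5 - L$
$k{\left(K \right)} = -11$ ($k{\left(K \right)} = \left(-5 - 5\right) - \frac{K}{K} = \left(-5 - 5\right) - 1 = -10 - 1 = -11$)
$k{\left(26 \right)} - 744 \frac{89}{p{\left(38 \right)}} = -11 - 744 \frac{89}{15 \cdot 38} = -11 - 744 \cdot \frac{89}{570} = -11 - 744 \cdot 89 \cdot \frac{1}{570} = -11 - \frac{11036}{95} = - \frac{12081}{95}$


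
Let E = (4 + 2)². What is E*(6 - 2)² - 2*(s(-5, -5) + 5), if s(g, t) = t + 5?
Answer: 566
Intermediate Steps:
s(g, t) = 5 + t
E = 36 (E = 6² = 36)
E*(6 - 2)² - 2*(s(-5, -5) + 5) = 36*(6 - 2)² - 2*((5 - 5) + 5) = 36*4² - 2*(0 + 5) = 36*16 - 2*5 = 576 - 10 = 566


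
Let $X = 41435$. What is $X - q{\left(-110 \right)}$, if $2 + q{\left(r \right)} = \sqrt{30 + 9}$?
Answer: $41437 - \sqrt{39} \approx 41431.0$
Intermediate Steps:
$q{\left(r \right)} = -2 + \sqrt{39}$ ($q{\left(r \right)} = -2 + \sqrt{30 + 9} = -2 + \sqrt{39}$)
$X - q{\left(-110 \right)} = 41435 - \left(-2 + \sqrt{39}\right) = 41435 + \left(2 - \sqrt{39}\right) = 41437 - \sqrt{39}$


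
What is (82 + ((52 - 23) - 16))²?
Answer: 9025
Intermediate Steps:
(82 + ((52 - 23) - 16))² = (82 + (29 - 16))² = (82 + 13)² = 95² = 9025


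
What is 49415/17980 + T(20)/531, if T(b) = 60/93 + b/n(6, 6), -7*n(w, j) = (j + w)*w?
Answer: 47188807/17185284 ≈ 2.7459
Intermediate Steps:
n(w, j) = -w*(j + w)/7 (n(w, j) = -(j + w)*w/7 = -w*(j + w)/7)
T(b) = 20/31 - 7*b/72 (T(b) = 60/93 + b/((-1/7*6*(6 + 6))) = 60*(1/93) + b/((-1/7*6*12)) = 20/31 + b/(-72/7) = 20/31 + b*(-7/72) = 20/31 - 7*b/72)
49415/17980 + T(20)/531 = 49415/17980 + (20/31 - 7/72*20)/531 = 49415*(1/17980) + (20/31 - 35/18)*(1/531) = 9883/3596 - 725/558*1/531 = 9883/3596 - 725/296298 = 47188807/17185284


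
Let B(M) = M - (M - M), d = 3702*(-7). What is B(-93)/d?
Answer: 31/8638 ≈ 0.0035888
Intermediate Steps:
d = -25914
B(M) = M (B(M) = M - 1*0 = M + 0 = M)
B(-93)/d = -93/(-25914) = -93*(-1/25914) = 31/8638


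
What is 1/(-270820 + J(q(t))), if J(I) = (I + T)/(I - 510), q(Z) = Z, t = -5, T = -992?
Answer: -515/139471303 ≈ -3.6925e-6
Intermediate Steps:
J(I) = (-992 + I)/(-510 + I) (J(I) = (I - 992)/(I - 510) = (-992 + I)/(-510 + I))
1/(-270820 + J(q(t))) = 1/(-270820 + (-992 - 5)/(-510 - 5)) = 1/(-270820 - 997/(-515)) = 1/(-270820 - 1/515*(-997)) = 1/(-270820 + 997/515) = 1/(-139471303/515) = -515/139471303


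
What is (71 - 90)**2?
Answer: 361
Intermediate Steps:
(71 - 90)**2 = (-19)**2 = 361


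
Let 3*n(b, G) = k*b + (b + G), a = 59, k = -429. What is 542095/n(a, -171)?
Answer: -1626285/25423 ≈ -63.969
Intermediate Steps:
n(b, G) = -428*b/3 + G/3 (n(b, G) = (-429*b + (b + G))/3 = (-429*b + (G + b))/3 = (G - 428*b)/3 = -428*b/3 + G/3)
542095/n(a, -171) = 542095/(-428/3*59 + (⅓)*(-171)) = 542095/(-25252/3 - 57) = 542095/(-25423/3) = 542095*(-3/25423) = -1626285/25423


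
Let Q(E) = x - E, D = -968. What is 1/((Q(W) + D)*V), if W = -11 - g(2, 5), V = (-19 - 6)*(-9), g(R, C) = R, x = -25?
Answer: -1/220500 ≈ -4.5351e-6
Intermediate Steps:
V = 225 (V = -25*(-9) = 225)
W = -13 (W = -11 - 1*2 = -11 - 2 = -13)
Q(E) = -25 - E
1/((Q(W) + D)*V) = 1/(((-25 - 1*(-13)) - 968)*225) = 1/(((-25 + 13) - 968)*225) = 1/((-12 - 968)*225) = 1/(-980*225) = 1/(-220500) = -1/220500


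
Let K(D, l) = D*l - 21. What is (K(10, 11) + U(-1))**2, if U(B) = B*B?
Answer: 8100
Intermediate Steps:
U(B) = B**2
K(D, l) = -21 + D*l
(K(10, 11) + U(-1))**2 = ((-21 + 10*11) + (-1)**2)**2 = ((-21 + 110) + 1)**2 = (89 + 1)**2 = 90**2 = 8100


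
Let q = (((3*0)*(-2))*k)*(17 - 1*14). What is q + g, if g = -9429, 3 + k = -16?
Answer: -9429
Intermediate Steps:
k = -19 (k = -3 - 16 = -19)
q = 0 (q = (((3*0)*(-2))*(-19))*(17 - 1*14) = ((0*(-2))*(-19))*(17 - 14) = (0*(-19))*3 = 0*3 = 0)
q + g = 0 - 9429 = -9429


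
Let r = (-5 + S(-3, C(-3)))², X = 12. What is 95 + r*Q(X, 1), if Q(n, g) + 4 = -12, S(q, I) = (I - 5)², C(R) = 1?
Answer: -1841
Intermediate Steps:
S(q, I) = (-5 + I)²
Q(n, g) = -16 (Q(n, g) = -4 - 12 = -16)
r = 121 (r = (-5 + (-5 + 1)²)² = (-5 + (-4)²)² = (-5 + 16)² = 11² = 121)
95 + r*Q(X, 1) = 95 + 121*(-16) = 95 - 1936 = -1841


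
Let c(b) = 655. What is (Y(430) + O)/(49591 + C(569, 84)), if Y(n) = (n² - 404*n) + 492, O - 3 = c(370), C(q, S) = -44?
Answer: 12330/49547 ≈ 0.24885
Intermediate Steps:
O = 658 (O = 3 + 655 = 658)
Y(n) = 492 + n² - 404*n
(Y(430) + O)/(49591 + C(569, 84)) = ((492 + 430² - 404*430) + 658)/(49591 - 44) = ((492 + 184900 - 173720) + 658)/49547 = (11672 + 658)*(1/49547) = 12330*(1/49547) = 12330/49547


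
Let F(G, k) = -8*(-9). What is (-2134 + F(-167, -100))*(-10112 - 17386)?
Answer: 56700876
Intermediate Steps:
F(G, k) = 72
(-2134 + F(-167, -100))*(-10112 - 17386) = (-2134 + 72)*(-10112 - 17386) = -2062*(-27498) = 56700876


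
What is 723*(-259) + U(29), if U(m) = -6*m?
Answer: -187431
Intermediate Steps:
723*(-259) + U(29) = 723*(-259) - 6*29 = -187257 - 174 = -187431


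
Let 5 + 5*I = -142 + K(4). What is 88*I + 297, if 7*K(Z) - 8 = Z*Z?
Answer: -15609/7 ≈ -2229.9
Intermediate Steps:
K(Z) = 8/7 + Z**2/7 (K(Z) = 8/7 + (Z*Z)/7 = 8/7 + Z**2/7)
I = -201/7 (I = -1 + (-142 + (8/7 + (1/7)*4**2))/5 = -1 + (-142 + (8/7 + (1/7)*16))/5 = -1 + (-142 + (8/7 + 16/7))/5 = -1 + (-142 + 24/7)/5 = -1 + (1/5)*(-970/7) = -1 - 194/7 = -201/7 ≈ -28.714)
88*I + 297 = 88*(-201/7) + 297 = -17688/7 + 297 = -15609/7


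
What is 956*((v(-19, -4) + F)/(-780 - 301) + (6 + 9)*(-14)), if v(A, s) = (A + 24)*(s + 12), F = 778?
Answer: -217803568/1081 ≈ -2.0148e+5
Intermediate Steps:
v(A, s) = (12 + s)*(24 + A) (v(A, s) = (24 + A)*(12 + s) = (12 + s)*(24 + A))
956*((v(-19, -4) + F)/(-780 - 301) + (6 + 9)*(-14)) = 956*(((288 + 12*(-19) + 24*(-4) - 19*(-4)) + 778)/(-780 - 301) + (6 + 9)*(-14)) = 956*(((288 - 228 - 96 + 76) + 778)/(-1081) + 15*(-14)) = 956*((40 + 778)*(-1/1081) - 210) = 956*(818*(-1/1081) - 210) = 956*(-818/1081 - 210) = 956*(-227828/1081) = -217803568/1081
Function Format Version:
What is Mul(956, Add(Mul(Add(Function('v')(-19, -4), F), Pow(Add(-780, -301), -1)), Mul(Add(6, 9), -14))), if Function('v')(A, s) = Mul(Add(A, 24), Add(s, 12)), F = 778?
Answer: Rational(-217803568, 1081) ≈ -2.0148e+5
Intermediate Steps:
Function('v')(A, s) = Mul(Add(12, s), Add(24, A)) (Function('v')(A, s) = Mul(Add(24, A), Add(12, s)) = Mul(Add(12, s), Add(24, A)))
Mul(956, Add(Mul(Add(Function('v')(-19, -4), F), Pow(Add(-780, -301), -1)), Mul(Add(6, 9), -14))) = Mul(956, Add(Mul(Add(Add(288, Mul(12, -19), Mul(24, -4), Mul(-19, -4)), 778), Pow(Add(-780, -301), -1)), Mul(Add(6, 9), -14))) = Mul(956, Add(Mul(Add(Add(288, -228, -96, 76), 778), Pow(-1081, -1)), Mul(15, -14))) = Mul(956, Add(Mul(Add(40, 778), Rational(-1, 1081)), -210)) = Mul(956, Add(Mul(818, Rational(-1, 1081)), -210)) = Mul(956, Add(Rational(-818, 1081), -210)) = Mul(956, Rational(-227828, 1081)) = Rational(-217803568, 1081)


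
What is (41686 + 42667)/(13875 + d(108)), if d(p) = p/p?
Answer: 84353/13876 ≈ 6.0791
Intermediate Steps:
d(p) = 1
(41686 + 42667)/(13875 + d(108)) = (41686 + 42667)/(13875 + 1) = 84353/13876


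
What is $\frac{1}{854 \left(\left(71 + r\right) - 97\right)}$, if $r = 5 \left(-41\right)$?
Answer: $- \frac{1}{197274} \approx -5.0691 \cdot 10^{-6}$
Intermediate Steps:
$r = -205$
$\frac{1}{854 \left(\left(71 + r\right) - 97\right)} = \frac{1}{854 \left(\left(71 - 205\right) - 97\right)} = \frac{1}{854 \left(-134 - 97\right)} = \frac{1}{854 \left(-231\right)} = \frac{1}{-197274} = - \frac{1}{197274}$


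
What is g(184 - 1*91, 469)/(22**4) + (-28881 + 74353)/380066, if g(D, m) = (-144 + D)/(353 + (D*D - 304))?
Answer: 46325924638685/387203390156704 ≈ 0.11964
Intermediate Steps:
g(D, m) = (-144 + D)/(49 + D**2) (g(D, m) = (-144 + D)/(353 + (D**2 - 304)) = (-144 + D)/(353 + (-304 + D**2)) = (-144 + D)/(49 + D**2))
g(184 - 1*91, 469)/(22**4) + (-28881 + 74353)/380066 = ((-144 + (184 - 1*91))/(49 + (184 - 1*91)**2))/(22**4) + (-28881 + 74353)/380066 = ((-144 + (184 - 91))/(49 + (184 - 91)**2))/234256 + 45472*(1/380066) = ((-144 + 93)/(49 + 93**2))*(1/234256) + 22736/190033 = (-51/(49 + 8649))*(1/234256) + 22736/190033 = (-51/8698)*(1/234256) + 22736/190033 = ((1/8698)*(-51))*(1/234256) + 22736/190033 = -51/8698*1/234256 + 22736/190033 = -51/2037558688 + 22736/190033 = 46325924638685/387203390156704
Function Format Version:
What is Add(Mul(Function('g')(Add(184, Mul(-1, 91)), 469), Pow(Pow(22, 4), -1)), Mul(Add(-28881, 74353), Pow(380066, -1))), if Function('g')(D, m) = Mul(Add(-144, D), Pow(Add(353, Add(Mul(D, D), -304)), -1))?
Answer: Rational(46325924638685, 387203390156704) ≈ 0.11964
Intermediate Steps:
Function('g')(D, m) = Mul(Pow(Add(49, Pow(D, 2)), -1), Add(-144, D)) (Function('g')(D, m) = Mul(Add(-144, D), Pow(Add(353, Add(Pow(D, 2), -304)), -1)) = Mul(Add(-144, D), Pow(Add(353, Add(-304, Pow(D, 2))), -1)) = Mul(Add(-144, D), Pow(Add(49, Pow(D, 2)), -1)) = Mul(Pow(Add(49, Pow(D, 2)), -1), Add(-144, D)))
Add(Mul(Function('g')(Add(184, Mul(-1, 91)), 469), Pow(Pow(22, 4), -1)), Mul(Add(-28881, 74353), Pow(380066, -1))) = Add(Mul(Mul(Pow(Add(49, Pow(Add(184, Mul(-1, 91)), 2)), -1), Add(-144, Add(184, Mul(-1, 91)))), Pow(Pow(22, 4), -1)), Mul(Add(-28881, 74353), Pow(380066, -1))) = Add(Mul(Mul(Pow(Add(49, Pow(Add(184, -91), 2)), -1), Add(-144, Add(184, -91))), Pow(234256, -1)), Mul(45472, Rational(1, 380066))) = Add(Mul(Mul(Pow(Add(49, Pow(93, 2)), -1), Add(-144, 93)), Rational(1, 234256)), Rational(22736, 190033)) = Add(Mul(Mul(Pow(Add(49, 8649), -1), -51), Rational(1, 234256)), Rational(22736, 190033)) = Add(Mul(Mul(Pow(8698, -1), -51), Rational(1, 234256)), Rational(22736, 190033)) = Add(Mul(Mul(Rational(1, 8698), -51), Rational(1, 234256)), Rational(22736, 190033)) = Add(Mul(Rational(-51, 8698), Rational(1, 234256)), Rational(22736, 190033)) = Add(Rational(-51, 2037558688), Rational(22736, 190033)) = Rational(46325924638685, 387203390156704)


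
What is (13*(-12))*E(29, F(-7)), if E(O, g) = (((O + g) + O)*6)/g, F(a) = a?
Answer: 47736/7 ≈ 6819.4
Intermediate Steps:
E(O, g) = (6*g + 12*O)/g (E(O, g) = ((g + 2*O)*6)/g = (6*g + 12*O)/g)
(13*(-12))*E(29, F(-7)) = (13*(-12))*(6 + 12*29/(-7)) = -156*(6 + 12*29*(-⅐)) = -156*(6 - 348/7) = -156*(-306/7) = 47736/7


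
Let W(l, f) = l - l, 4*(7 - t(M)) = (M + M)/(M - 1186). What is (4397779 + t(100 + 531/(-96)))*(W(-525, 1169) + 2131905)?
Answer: 218321666603065985/23286 ≈ 9.3757e+12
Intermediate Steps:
t(M) = 7 - M/(2*(-1186 + M)) (t(M) = 7 - (M + M)/(4*(M - 1186)) = 7 - 2*M/(4*(-1186 + M)) = 7 - M/(2*(-1186 + M)))
W(l, f) = 0
(4397779 + t(100 + 531/(-96)))*(W(-525, 1169) + 2131905) = (4397779 + (-16604 + 13*(100 + 531/(-96)))/(2*(-1186 + (100 + 531/(-96)))))*(0 + 2131905) = (4397779 + (-16604 + 13*(100 + 531*(-1/96)))/(2*(-1186 + (100 + 531*(-1/96)))))*2131905 = (4397779 + (-16604 + 13*(100 - 177/32))/(2*(-1186 + (100 - 177/32))))*2131905 = (4397779 + (-16604 + 13*(3023/32))/(2*(-1186 + 3023/32)))*2131905 = (4397779 + (-16604 + 39299/32)/(2*(-34929/32)))*2131905 = (4397779 + (½)*(-32/34929)*(-492029/32))*2131905 = (4397779 + 492029/69858)*2131905 = (307220537411/69858)*2131905 = 218321666603065985/23286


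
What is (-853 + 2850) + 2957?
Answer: 4954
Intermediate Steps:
(-853 + 2850) + 2957 = 1997 + 2957 = 4954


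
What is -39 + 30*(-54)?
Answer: -1659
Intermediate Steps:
-39 + 30*(-54) = -39 - 1620 = -1659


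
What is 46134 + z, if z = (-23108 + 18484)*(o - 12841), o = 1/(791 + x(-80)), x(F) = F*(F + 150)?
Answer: 285764817286/4809 ≈ 5.9423e+7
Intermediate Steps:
x(F) = F*(150 + F)
o = -1/4809 (o = 1/(791 - 80*(150 - 80)) = 1/(791 - 80*70) = 1/(791 - 5600) = 1/(-4809) = -1/4809 ≈ -0.00020794)
z = 285542958880/4809 (z = (-23108 + 18484)*(-1/4809 - 12841) = -4624*(-61752370/4809) = 285542958880/4809 ≈ 5.9377e+7)
46134 + z = 46134 + 285542958880/4809 = 285764817286/4809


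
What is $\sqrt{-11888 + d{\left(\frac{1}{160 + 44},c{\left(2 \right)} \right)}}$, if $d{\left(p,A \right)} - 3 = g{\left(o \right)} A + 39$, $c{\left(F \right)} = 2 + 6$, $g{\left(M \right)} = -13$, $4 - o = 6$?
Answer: $5 i \sqrt{478} \approx 109.32 i$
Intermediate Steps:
$o = -2$ ($o = 4 - 6 = -2$)
$c{\left(F \right)} = 8$
$d{\left(p,A \right)} = 42 - 13 A$ ($d{\left(p,A \right)} = 3 - \left(-39 + 13 A\right) = 42 - 13 A$)
$\sqrt{-11888 + d{\left(\frac{1}{160 + 44},c{\left(2 \right)} \right)}} = \sqrt{-11888 + \left(42 - 104\right)} = \sqrt{-11888 - 62} = \sqrt{-11950} = 5 i \sqrt{478}$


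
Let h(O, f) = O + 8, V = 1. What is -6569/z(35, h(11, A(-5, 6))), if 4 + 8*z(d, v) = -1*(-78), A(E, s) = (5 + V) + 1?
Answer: -26276/37 ≈ -710.16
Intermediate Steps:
A(E, s) = 7 (A(E, s) = (5 + 1) + 1 = 6 + 1 = 7)
h(O, f) = 8 + O
z(d, v) = 37/4 (z(d, v) = -1/2 + (-1*(-78))/8 = -1/2 + (1/8)*78 = -1/2 + 39/4 = 37/4)
-6569/z(35, h(11, A(-5, 6))) = -6569/37/4 = -6569*4/37 = -26276/37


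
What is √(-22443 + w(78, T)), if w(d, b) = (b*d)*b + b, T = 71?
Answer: √370826 ≈ 608.96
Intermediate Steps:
w(d, b) = b + d*b² (w(d, b) = d*b² + b = b + d*b²)
√(-22443 + w(78, T)) = √(-22443 + 71*(1 + 71*78)) = √(-22443 + 71*(1 + 5538)) = √(-22443 + 71*5539) = √(-22443 + 393269) = √370826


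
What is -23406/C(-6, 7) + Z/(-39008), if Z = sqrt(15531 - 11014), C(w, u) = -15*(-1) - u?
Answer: -11703/4 - sqrt(4517)/39008 ≈ -2925.8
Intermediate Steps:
C(w, u) = 15 - u
Z = sqrt(4517) ≈ 67.209
-23406/C(-6, 7) + Z/(-39008) = -23406/(15 - 1*7) + sqrt(4517)/(-39008) = -23406/(15 - 7) + sqrt(4517)*(-1/39008) = -23406/8 - sqrt(4517)/39008 = -23406*1/8 - sqrt(4517)/39008 = -11703/4 - sqrt(4517)/39008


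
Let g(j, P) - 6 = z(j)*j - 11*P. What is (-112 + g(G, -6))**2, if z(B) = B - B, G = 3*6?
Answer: 1600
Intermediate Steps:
G = 18
z(B) = 0
g(j, P) = 6 - 11*P (g(j, P) = 6 + (0*j - 11*P) = 6 + (0 - 11*P) = 6 - 11*P)
(-112 + g(G, -6))**2 = (-112 + (6 - 11*(-6)))**2 = (-112 + (6 + 66))**2 = (-112 + 72)**2 = (-40)**2 = 1600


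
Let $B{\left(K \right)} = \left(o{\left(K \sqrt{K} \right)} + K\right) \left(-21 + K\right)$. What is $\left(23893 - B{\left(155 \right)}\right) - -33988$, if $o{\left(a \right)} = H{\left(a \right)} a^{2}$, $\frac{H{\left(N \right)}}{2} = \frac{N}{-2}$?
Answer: $37111 + 77344883750 \sqrt{155} \approx 9.6294 \cdot 10^{11}$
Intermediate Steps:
$H{\left(N \right)} = - N$ ($H{\left(N \right)} = 2 \frac{N}{-2} = 2 N \left(- \frac{1}{2}\right) = 2 \left(- \frac{N}{2}\right) = - N$)
$o{\left(a \right)} = - a^{3}$ ($o{\left(a \right)} = - a a^{2} = - a^{3}$)
$B{\left(K \right)} = \left(-21 + K\right) \left(K - K^{\frac{9}{2}}\right)$ ($B{\left(K \right)} = \left(- \left(K \sqrt{K}\right)^{3} + K\right) \left(-21 + K\right) = \left(- \left(K^{\frac{3}{2}}\right)^{3} + K\right) \left(-21 + K\right) = \left(- K^{\frac{9}{2}} + K\right) \left(-21 + K\right) = \left(K - K^{\frac{9}{2}}\right) \left(-21 + K\right) = \left(-21 + K\right) \left(K - K^{\frac{9}{2}}\right)$)
$\left(23893 - B{\left(155 \right)}\right) - -33988 = \left(23893 - \left(155^{2} - 155^{\frac{11}{2}} - 3255 + 21 \cdot 155^{\frac{9}{2}}\right)\right) - -33988 = \left(23893 - \left(24025 - 89466096875 \sqrt{155} - 3255 + 21 \cdot 577200625 \sqrt{155}\right)\right) + 33988 = \left(23893 - \left(24025 - 89466096875 \sqrt{155} - 3255 + 12121213125 \sqrt{155}\right)\right) + 33988 = \left(23893 - \left(20770 - 77344883750 \sqrt{155}\right)\right) + 33988 = \left(3123 + 77344883750 \sqrt{155}\right) + 33988 = 37111 + 77344883750 \sqrt{155}$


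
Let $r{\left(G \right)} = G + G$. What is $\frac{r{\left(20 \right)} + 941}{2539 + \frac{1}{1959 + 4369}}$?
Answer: $\frac{6207768}{16066793} \approx 0.38637$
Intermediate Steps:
$r{\left(G \right)} = 2 G$
$\frac{r{\left(20 \right)} + 941}{2539 + \frac{1}{1959 + 4369}} = \frac{2 \cdot 20 + 941}{2539 + \frac{1}{1959 + 4369}} = \frac{40 + 941}{2539 + \frac{1}{6328}} = \frac{981}{2539 + \frac{1}{6328}} = \frac{981}{\frac{16066793}{6328}} = 981 \cdot \frac{6328}{16066793} = \frac{6207768}{16066793}$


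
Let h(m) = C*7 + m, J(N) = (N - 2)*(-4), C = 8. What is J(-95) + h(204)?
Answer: 648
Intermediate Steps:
J(N) = 8 - 4*N (J(N) = (-2 + N)*(-4) = 8 - 4*N)
h(m) = 56 + m (h(m) = 8*7 + m = 56 + m)
J(-95) + h(204) = (8 - 4*(-95)) + (56 + 204) = (8 + 380) + 260 = 388 + 260 = 648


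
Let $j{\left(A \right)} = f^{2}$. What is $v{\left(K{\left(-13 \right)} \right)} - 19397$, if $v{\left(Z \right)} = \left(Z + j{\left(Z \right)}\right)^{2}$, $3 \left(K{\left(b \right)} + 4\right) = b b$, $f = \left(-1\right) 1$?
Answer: $- \frac{148973}{9} \approx -16553.0$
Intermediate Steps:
$f = -1$
$j{\left(A \right)} = 1$ ($j{\left(A \right)} = \left(-1\right)^{2} = 1$)
$K{\left(b \right)} = -4 + \frac{b^{2}}{3}$ ($K{\left(b \right)} = -4 + \frac{b b}{3} = -4 + \frac{b^{2}}{3}$)
$v{\left(Z \right)} = \left(1 + Z\right)^{2}$ ($v{\left(Z \right)} = \left(Z + 1\right)^{2} = \left(1 + Z\right)^{2}$)
$v{\left(K{\left(-13 \right)} \right)} - 19397 = \left(1 - \left(4 - \frac{\left(-13\right)^{2}}{3}\right)\right)^{2} - 19397 = \left(1 + \left(-4 + \frac{1}{3} \cdot 169\right)\right)^{2} - 19397 = \left(1 + \left(-4 + \frac{169}{3}\right)\right)^{2} - 19397 = \left(1 + \frac{157}{3}\right)^{2} - 19397 = \left(\frac{160}{3}\right)^{2} - 19397 = \frac{25600}{9} - 19397 = - \frac{148973}{9}$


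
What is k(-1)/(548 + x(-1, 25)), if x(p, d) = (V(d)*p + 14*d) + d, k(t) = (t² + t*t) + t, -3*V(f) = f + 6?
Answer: 3/2800 ≈ 0.0010714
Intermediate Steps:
V(f) = -2 - f/3 (V(f) = -(f + 6)/3 = -(6 + f)/3 = -2 - f/3)
k(t) = t + 2*t² (k(t) = (t² + t²) + t = 2*t² + t = t + 2*t²)
x(p, d) = 15*d + p*(-2 - d/3) (x(p, d) = ((-2 - d/3)*p + 14*d) + d = (p*(-2 - d/3) + 14*d) + d = (14*d + p*(-2 - d/3)) + d = 15*d + p*(-2 - d/3))
k(-1)/(548 + x(-1, 25)) = (-(1 + 2*(-1)))/(548 + (15*25 - ⅓*(-1)*(6 + 25))) = (-(1 - 2))/(548 + (375 - ⅓*(-1)*31)) = (-1*(-1))/(548 + (375 + 31/3)) = 1/(548 + 1156/3) = 1/(2800/3) = 1*(3/2800) = 3/2800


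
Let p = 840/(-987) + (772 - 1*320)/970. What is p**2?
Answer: 77053284/519612025 ≈ 0.14829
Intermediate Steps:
p = -8778/22795 (p = 840*(-1/987) + (772 - 320)*(1/970) = -40/47 + 452*(1/970) = -40/47 + 226/485 = -8778/22795 ≈ -0.38508)
p**2 = (-8778/22795)**2 = 77053284/519612025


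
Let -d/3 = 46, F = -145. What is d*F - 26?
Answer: 19984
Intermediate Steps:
d = -138 (d = -3*46 = -138)
d*F - 26 = -138*(-145) - 26 = 20010 - 26 = 19984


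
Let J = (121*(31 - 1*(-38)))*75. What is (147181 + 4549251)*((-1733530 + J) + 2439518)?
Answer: 6256412942416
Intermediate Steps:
J = 626175 (J = (121*(31 + 38))*75 = (121*69)*75 = 8349*75 = 626175)
(147181 + 4549251)*((-1733530 + J) + 2439518) = (147181 + 4549251)*((-1733530 + 626175) + 2439518) = 4696432*(-1107355 + 2439518) = 4696432*1332163 = 6256412942416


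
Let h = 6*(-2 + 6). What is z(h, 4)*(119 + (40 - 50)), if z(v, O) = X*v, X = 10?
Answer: 26160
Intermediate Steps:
h = 24 (h = 6*4 = 24)
z(v, O) = 10*v
z(h, 4)*(119 + (40 - 50)) = (10*24)*(119 + (40 - 50)) = 240*(119 - 10) = 240*109 = 26160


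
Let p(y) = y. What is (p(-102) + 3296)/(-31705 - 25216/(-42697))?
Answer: -136374218/1353683169 ≈ -0.10074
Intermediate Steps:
(p(-102) + 3296)/(-31705 - 25216/(-42697)) = (-102 + 3296)/(-31705 - 25216/(-42697)) = 3194/(-31705 - 25216*(-1/42697)) = 3194/(-31705 + 25216/42697) = 3194/(-1353683169/42697) = 3194*(-42697/1353683169) = -136374218/1353683169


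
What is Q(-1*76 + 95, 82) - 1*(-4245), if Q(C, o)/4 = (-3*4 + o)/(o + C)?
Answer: 429025/101 ≈ 4247.8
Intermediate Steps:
Q(C, o) = 4*(-12 + o)/(C + o) (Q(C, o) = 4*((-3*4 + o)/(o + C)) = 4*((-12 + o)/(C + o)) = 4*(-12 + o)/(C + o))
Q(-1*76 + 95, 82) - 1*(-4245) = 4*(-12 + 82)/((-1*76 + 95) + 82) - 1*(-4245) = 4*70/((-76 + 95) + 82) + 4245 = 4*70/(19 + 82) + 4245 = 4*70/101 + 4245 = 4*(1/101)*70 + 4245 = 280/101 + 4245 = 429025/101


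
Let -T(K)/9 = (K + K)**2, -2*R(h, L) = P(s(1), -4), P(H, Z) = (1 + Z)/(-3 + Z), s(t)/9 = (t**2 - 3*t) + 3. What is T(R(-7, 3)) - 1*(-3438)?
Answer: 168381/49 ≈ 3436.3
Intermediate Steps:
s(t) = 27 - 27*t + 9*t**2 (s(t) = 9*((t**2 - 3*t) + 3) = 9*(3 + t**2 - 3*t) = 27 - 27*t + 9*t**2)
P(H, Z) = (1 + Z)/(-3 + Z)
R(h, L) = -3/14 (R(h, L) = -(1 - 4)/(2*(-3 - 4)) = -(-3)/(2*(-7)) = -(-1)*(-3)/14 = -1/2*3/7 = -3/14)
T(K) = -36*K**2 (T(K) = -9*(K + K)**2 = -9*4*K**2 = -36*K**2)
T(R(-7, 3)) - 1*(-3438) = -36*(-3/14)**2 - 1*(-3438) = -36*9/196 + 3438 = -81/49 + 3438 = 168381/49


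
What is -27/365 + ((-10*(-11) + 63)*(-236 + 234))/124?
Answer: -64819/22630 ≈ -2.8643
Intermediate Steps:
-27/365 + ((-10*(-11) + 63)*(-236 + 234))/124 = -27*1/365 + ((110 + 63)*(-2))*(1/124) = -27/365 + (173*(-2))*(1/124) = -27/365 - 346*1/124 = -27/365 - 173/62 = -64819/22630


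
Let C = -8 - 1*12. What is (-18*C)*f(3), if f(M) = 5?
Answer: 1800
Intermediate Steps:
C = -20 (C = -8 - 12 = -20)
(-18*C)*f(3) = -18*(-20)*5 = 360*5 = 1800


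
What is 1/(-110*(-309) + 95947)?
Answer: 1/129937 ≈ 7.6960e-6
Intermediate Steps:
1/(-110*(-309) + 95947) = 1/(33990 + 95947) = 1/129937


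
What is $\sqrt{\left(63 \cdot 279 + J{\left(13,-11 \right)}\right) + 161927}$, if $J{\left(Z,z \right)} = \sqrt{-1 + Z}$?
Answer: $\sqrt{179504 + 2 \sqrt{3}} \approx 423.68$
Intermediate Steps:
$\sqrt{\left(63 \cdot 279 + J{\left(13,-11 \right)}\right) + 161927} = \sqrt{\left(63 \cdot 279 + \sqrt{-1 + 13}\right) + 161927} = \sqrt{\left(17577 + \sqrt{12}\right) + 161927} = \sqrt{\left(17577 + 2 \sqrt{3}\right) + 161927} = \sqrt{179504 + 2 \sqrt{3}}$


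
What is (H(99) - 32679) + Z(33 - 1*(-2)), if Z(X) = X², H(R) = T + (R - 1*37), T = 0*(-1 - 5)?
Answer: -31392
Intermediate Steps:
T = 0 (T = 0*(-6) = 0)
H(R) = -37 + R (H(R) = 0 + (R - 1*37) = 0 + (R - 37) = 0 + (-37 + R) = -37 + R)
(H(99) - 32679) + Z(33 - 1*(-2)) = ((-37 + 99) - 32679) + (33 - 1*(-2))² = (62 - 32679) + (33 + 2)² = -32617 + 35² = -32617 + 1225 = -31392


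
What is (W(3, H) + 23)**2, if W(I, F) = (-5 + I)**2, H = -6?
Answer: 729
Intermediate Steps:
(W(3, H) + 23)**2 = ((-5 + 3)**2 + 23)**2 = ((-2)**2 + 23)**2 = (4 + 23)**2 = 27**2 = 729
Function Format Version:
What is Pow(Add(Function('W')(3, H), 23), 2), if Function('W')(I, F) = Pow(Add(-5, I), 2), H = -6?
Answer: 729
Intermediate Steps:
Pow(Add(Function('W')(3, H), 23), 2) = Pow(Add(Pow(Add(-5, 3), 2), 23), 2) = Pow(Add(Pow(-2, 2), 23), 2) = Pow(Add(4, 23), 2) = Pow(27, 2) = 729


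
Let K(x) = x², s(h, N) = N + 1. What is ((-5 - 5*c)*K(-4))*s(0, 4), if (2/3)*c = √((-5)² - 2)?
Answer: -400 - 600*√23 ≈ -3277.5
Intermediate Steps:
c = 3*√23/2 (c = 3*√((-5)² - 2)/2 = 3*√(25 - 2)/2 = 3*√23/2 ≈ 7.1937)
s(h, N) = 1 + N
((-5 - 5*c)*K(-4))*s(0, 4) = ((-5 - 15*√23/2)*(-4)²)*(1 + 4) = ((-5 - 15*√23/2)*16)*5 = (-80 - 120*√23)*5 = -400 - 600*√23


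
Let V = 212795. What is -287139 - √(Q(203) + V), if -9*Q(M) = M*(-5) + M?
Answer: -287139 - √1915967/3 ≈ -2.8760e+5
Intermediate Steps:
Q(M) = 4*M/9 (Q(M) = -(M*(-5) + M)/9 = -(-5*M + M)/9 = -(-4)*M/9 = 4*M/9)
-287139 - √(Q(203) + V) = -287139 - √((4/9)*203 + 212795) = -287139 - √(812/9 + 212795) = -287139 - √(1915967/9) = -287139 - √1915967/3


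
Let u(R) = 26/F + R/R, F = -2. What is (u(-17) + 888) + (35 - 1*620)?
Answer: 291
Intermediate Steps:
u(R) = -12 (u(R) = 26/(-2) + R/R = 26*(-½) + 1 = -13 + 1 = -12)
(u(-17) + 888) + (35 - 1*620) = (-12 + 888) + (35 - 1*620) = 876 + (35 - 620) = 876 - 585 = 291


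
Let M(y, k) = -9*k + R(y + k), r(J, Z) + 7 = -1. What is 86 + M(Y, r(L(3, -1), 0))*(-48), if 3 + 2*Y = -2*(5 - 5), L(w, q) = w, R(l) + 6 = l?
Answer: -2626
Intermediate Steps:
R(l) = -6 + l
r(J, Z) = -8 (r(J, Z) = -7 - 1 = -8)
Y = -3/2 (Y = -3/2 + (-2*(5 - 5))/2 = -3/2 + (-2*0)/2 = -3/2 + (½)*0 = -3/2 + 0 = -3/2 ≈ -1.5000)
M(y, k) = -6 + y - 8*k (M(y, k) = -9*k + (-6 + (y + k)) = -9*k + (-6 + (k + y)) = -9*k + (-6 + k + y) = -6 + y - 8*k)
86 + M(Y, r(L(3, -1), 0))*(-48) = 86 + (-6 - 3/2 - 8*(-8))*(-48) = 86 + (-6 - 3/2 + 64)*(-48) = 86 + (113/2)*(-48) = 86 - 2712 = -2626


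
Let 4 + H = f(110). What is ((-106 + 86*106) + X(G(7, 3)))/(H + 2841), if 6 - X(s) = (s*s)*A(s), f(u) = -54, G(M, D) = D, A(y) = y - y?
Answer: 392/121 ≈ 3.2397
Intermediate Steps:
A(y) = 0
H = -58 (H = -4 - 54 = -58)
X(s) = 6 (X(s) = 6 - s*s*0 = 6 - s²*0 = 6 - 1*0 = 6 + 0 = 6)
((-106 + 86*106) + X(G(7, 3)))/(H + 2841) = ((-106 + 86*106) + 6)/(-58 + 2841) = ((-106 + 9116) + 6)/2783 = (9010 + 6)*(1/2783) = 9016*(1/2783) = 392/121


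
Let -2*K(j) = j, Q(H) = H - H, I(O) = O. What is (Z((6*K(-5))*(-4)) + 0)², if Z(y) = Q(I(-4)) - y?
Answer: 3600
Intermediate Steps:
Q(H) = 0
K(j) = -j/2
Z(y) = -y (Z(y) = 0 - y = -y)
(Z((6*K(-5))*(-4)) + 0)² = (-6*(-½*(-5))*(-4) + 0)² = (-6*(5/2)*(-4) + 0)² = (-15*(-4) + 0)² = (-1*(-60) + 0)² = (60 + 0)² = 60² = 3600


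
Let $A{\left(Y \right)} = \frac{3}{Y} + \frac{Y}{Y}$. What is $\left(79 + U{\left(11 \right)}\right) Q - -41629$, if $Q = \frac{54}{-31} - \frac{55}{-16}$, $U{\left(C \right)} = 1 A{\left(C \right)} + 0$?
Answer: $\frac{227870427}{5456} \approx 41765.0$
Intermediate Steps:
$A{\left(Y \right)} = 1 + \frac{3}{Y}$ ($A{\left(Y \right)} = \frac{3}{Y} + 1 = 1 + \frac{3}{Y}$)
$U{\left(C \right)} = \frac{3 + C}{C}$ ($U{\left(C \right)} = 1 \frac{3 + C}{C} + 0 = \frac{3 + C}{C} + 0 = \frac{3 + C}{C}$)
$Q = \frac{841}{496}$ ($Q = 54 \left(- \frac{1}{31}\right) - - \frac{55}{16} = - \frac{54}{31} + \frac{55}{16} = \frac{841}{496} \approx 1.6956$)
$\left(79 + U{\left(11 \right)}\right) Q - -41629 = \left(79 + \frac{3 + 11}{11}\right) \frac{841}{496} - -41629 = \left(79 + \frac{1}{11} \cdot 14\right) \frac{841}{496} + 41629 = \left(79 + \frac{14}{11}\right) \frac{841}{496} + 41629 = \frac{883}{11} \cdot \frac{841}{496} + 41629 = \frac{742603}{5456} + 41629 = \frac{227870427}{5456}$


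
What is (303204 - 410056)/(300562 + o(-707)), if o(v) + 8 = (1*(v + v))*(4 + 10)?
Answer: -53426/140379 ≈ -0.38058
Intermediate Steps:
o(v) = -8 + 28*v (o(v) = -8 + (1*(v + v))*(4 + 10) = -8 + (1*(2*v))*14 = -8 + (2*v)*14 = -8 + 28*v)
(303204 - 410056)/(300562 + o(-707)) = (303204 - 410056)/(300562 + (-8 + 28*(-707))) = -106852/(300562 + (-8 - 19796)) = -106852/(300562 - 19804) = -106852/280758 = -106852*1/280758 = -53426/140379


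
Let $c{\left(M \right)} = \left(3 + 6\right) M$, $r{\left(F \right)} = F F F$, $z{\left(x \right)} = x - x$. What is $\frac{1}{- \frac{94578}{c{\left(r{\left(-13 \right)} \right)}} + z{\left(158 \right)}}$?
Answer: $\frac{6591}{31526} \approx 0.20907$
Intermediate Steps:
$z{\left(x \right)} = 0$
$r{\left(F \right)} = F^{3}$ ($r{\left(F \right)} = F^{2} F = F^{3}$)
$c{\left(M \right)} = 9 M$
$\frac{1}{- \frac{94578}{c{\left(r{\left(-13 \right)} \right)}} + z{\left(158 \right)}} = \frac{1}{- \frac{94578}{9 \left(-13\right)^{3}} + 0} = \frac{1}{- \frac{94578}{9 \left(-2197\right)} + 0} = \frac{1}{- \frac{94578}{-19773} + 0} = \frac{1}{\left(-94578\right) \left(- \frac{1}{19773}\right) + 0} = \frac{1}{\frac{31526}{6591} + 0} = \frac{1}{\frac{31526}{6591}} = \frac{6591}{31526}$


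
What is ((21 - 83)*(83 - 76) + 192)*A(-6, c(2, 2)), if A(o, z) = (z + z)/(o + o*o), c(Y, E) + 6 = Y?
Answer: 968/15 ≈ 64.533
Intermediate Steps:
c(Y, E) = -6 + Y
A(o, z) = 2*z/(o + o²) (A(o, z) = (2*z)/(o + o²) = 2*z/(o + o²))
((21 - 83)*(83 - 76) + 192)*A(-6, c(2, 2)) = ((21 - 83)*(83 - 76) + 192)*(2*(-6 + 2)/(-6*(1 - 6))) = (-62*7 + 192)*(2*(-4)*(-⅙)/(-5)) = (-434 + 192)*(2*(-4)*(-⅙)*(-⅕)) = -242*(-4/15) = 968/15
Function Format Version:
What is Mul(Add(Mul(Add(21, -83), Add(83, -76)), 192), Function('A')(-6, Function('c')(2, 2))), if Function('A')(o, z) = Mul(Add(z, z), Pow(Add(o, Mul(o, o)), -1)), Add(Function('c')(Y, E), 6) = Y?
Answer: Rational(968, 15) ≈ 64.533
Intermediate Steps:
Function('c')(Y, E) = Add(-6, Y)
Function('A')(o, z) = Mul(2, z, Pow(Add(o, Pow(o, 2)), -1)) (Function('A')(o, z) = Mul(Mul(2, z), Pow(Add(o, Pow(o, 2)), -1)) = Mul(2, z, Pow(Add(o, Pow(o, 2)), -1)))
Mul(Add(Mul(Add(21, -83), Add(83, -76)), 192), Function('A')(-6, Function('c')(2, 2))) = Mul(Add(Mul(Add(21, -83), Add(83, -76)), 192), Mul(2, Add(-6, 2), Pow(-6, -1), Pow(Add(1, -6), -1))) = Mul(Add(Mul(-62, 7), 192), Mul(2, -4, Rational(-1, 6), Pow(-5, -1))) = Mul(Add(-434, 192), Mul(2, -4, Rational(-1, 6), Rational(-1, 5))) = Mul(-242, Rational(-4, 15)) = Rational(968, 15)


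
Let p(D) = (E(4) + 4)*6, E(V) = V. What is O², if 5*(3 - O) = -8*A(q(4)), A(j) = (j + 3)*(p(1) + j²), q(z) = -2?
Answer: 185761/25 ≈ 7430.4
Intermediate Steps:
p(D) = 48 (p(D) = (4 + 4)*6 = 8*6 = 48)
A(j) = (3 + j)*(48 + j²) (A(j) = (j + 3)*(48 + j²) = (3 + j)*(48 + j²))
O = 431/5 (O = 3 - (-8)*(144 + (-2)³ + 3*(-2)² + 48*(-2))/5 = 3 - (-8)*(144 - 8 + 3*4 - 96)/5 = 3 - (-8)*(144 - 8 + 12 - 96)/5 = 3 - (-8)*52/5 = 3 - ⅕*(-416) = 3 + 416/5 = 431/5 ≈ 86.200)
O² = (431/5)² = 185761/25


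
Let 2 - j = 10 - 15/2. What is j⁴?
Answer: 1/16 ≈ 0.062500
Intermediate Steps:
j = -½ (j = 2 - (10 - 15/2) = 2 - 1*5/2 = 2 - 5/2 = -½ ≈ -0.50000)
j⁴ = (-½)⁴ = 1/16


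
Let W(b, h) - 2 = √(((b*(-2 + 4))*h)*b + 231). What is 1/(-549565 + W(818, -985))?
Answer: -549563/303337665018 - I*√1318174049/303337665018 ≈ -1.8117e-6 - 1.1969e-7*I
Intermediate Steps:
W(b, h) = 2 + √(231 + 2*h*b²) (W(b, h) = 2 + √(((b*(-2 + 4))*h)*b + 231) = 2 + √(((b*2)*h)*b + 231) = 2 + √(((2*b)*h)*b + 231) = 2 + √((2*b*h)*b + 231) = 2 + √(2*h*b² + 231) = 2 + √(231 + 2*h*b²))
1/(-549565 + W(818, -985)) = 1/(-549565 + (2 + √(231 + 2*(-985)*818²))) = 1/(-549565 + (2 + √(231 + 2*(-985)*669124))) = 1/(-549565 + (2 + √(231 - 1318174280))) = 1/(-549565 + (2 + √(-1318174049))) = 1/(-549565 + (2 + I*√1318174049)) = 1/(-549563 + I*√1318174049)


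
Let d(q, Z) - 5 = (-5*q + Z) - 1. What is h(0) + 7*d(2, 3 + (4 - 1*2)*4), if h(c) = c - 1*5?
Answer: 30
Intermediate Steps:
h(c) = -5 + c (h(c) = c - 5 = -5 + c)
d(q, Z) = 4 + Z - 5*q (d(q, Z) = 5 + ((-5*q + Z) - 1) = 5 + ((Z - 5*q) - 1) = 5 + (-1 + Z - 5*q) = 4 + Z - 5*q)
h(0) + 7*d(2, 3 + (4 - 1*2)*4) = (-5 + 0) + 7*(4 + (3 + (4 - 1*2)*4) - 5*2) = -5 + 7*(4 + (3 + (4 - 2)*4) - 10) = -5 + 7*(4 + (3 + 2*4) - 10) = -5 + 7*(4 + (3 + 8) - 10) = -5 + 7*(4 + 11 - 10) = -5 + 7*5 = -5 + 35 = 30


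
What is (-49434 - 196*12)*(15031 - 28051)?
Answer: 674253720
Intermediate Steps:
(-49434 - 196*12)*(15031 - 28051) = (-49434 - 2352)*(-13020) = -51786*(-13020) = 674253720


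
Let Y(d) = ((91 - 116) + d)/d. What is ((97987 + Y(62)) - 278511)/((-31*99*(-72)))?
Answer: -3730817/4566672 ≈ -0.81697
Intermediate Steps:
Y(d) = (-25 + d)/d
((97987 + Y(62)) - 278511)/((-31*99*(-72))) = ((97987 + (-25 + 62)/62) - 278511)/((-31*99*(-72))) = ((97987 + (1/62)*37) - 278511)/((-3069*(-72))) = ((97987 + 37/62) - 278511)/220968 = (6075231/62 - 278511)*(1/220968) = -11192451/62*1/220968 = -3730817/4566672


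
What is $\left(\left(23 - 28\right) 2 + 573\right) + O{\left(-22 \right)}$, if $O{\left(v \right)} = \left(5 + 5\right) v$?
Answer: $343$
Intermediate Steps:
$O{\left(v \right)} = 10 v$
$\left(\left(23 - 28\right) 2 + 573\right) + O{\left(-22 \right)} = \left(\left(23 - 28\right) 2 + 573\right) + 10 \left(-22\right) = \left(\left(-5\right) 2 + 573\right) - 220 = \left(-10 + 573\right) - 220 = 563 - 220 = 343$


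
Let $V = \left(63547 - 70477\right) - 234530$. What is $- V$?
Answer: $241460$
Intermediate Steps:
$V = -241460$ ($V = \left(63547 + \left(-96647 + 26170\right)\right) - 234530 = \left(63547 - 70477\right) - 234530 = -6930 - 234530 = -241460$)
$- V = \left(-1\right) \left(-241460\right) = 241460$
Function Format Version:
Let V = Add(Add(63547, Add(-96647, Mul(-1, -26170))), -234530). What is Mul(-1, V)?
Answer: 241460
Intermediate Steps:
V = -241460 (V = Add(Add(63547, Add(-96647, 26170)), -234530) = Add(Add(63547, -70477), -234530) = Add(-6930, -234530) = -241460)
Mul(-1, V) = Mul(-1, -241460) = 241460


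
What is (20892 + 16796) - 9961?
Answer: 27727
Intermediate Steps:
(20892 + 16796) - 9961 = 37688 - 9961 = 27727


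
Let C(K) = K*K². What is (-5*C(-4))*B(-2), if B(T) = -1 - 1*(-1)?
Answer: 0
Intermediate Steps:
B(T) = 0 (B(T) = -1 + 1 = 0)
C(K) = K³
(-5*C(-4))*B(-2) = -5*(-4)³*0 = -5*(-64)*0 = 320*0 = 0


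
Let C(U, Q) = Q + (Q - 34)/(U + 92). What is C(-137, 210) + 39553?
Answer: 1789159/45 ≈ 39759.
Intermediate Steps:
C(U, Q) = Q + (-34 + Q)/(92 + U)
C(-137, 210) + 39553 = (-34 + 93*210 + 210*(-137))/(92 - 137) + 39553 = (-34 + 19530 - 28770)/(-45) + 39553 = -1/45*(-9274) + 39553 = 9274/45 + 39553 = 1789159/45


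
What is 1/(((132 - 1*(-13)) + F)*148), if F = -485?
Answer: -1/50320 ≈ -1.9873e-5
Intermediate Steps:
1/(((132 - 1*(-13)) + F)*148) = 1/(((132 - 1*(-13)) - 485)*148) = 1/(((132 + 13) - 485)*148) = 1/((145 - 485)*148) = 1/(-340*148) = 1/(-50320) = -1/50320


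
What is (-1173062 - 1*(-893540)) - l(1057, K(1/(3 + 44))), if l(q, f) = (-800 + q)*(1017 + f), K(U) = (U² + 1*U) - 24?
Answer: -1181215443/2209 ≈ -5.3473e+5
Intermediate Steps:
K(U) = -24 + U + U² (K(U) = (U² + U) - 24 = (U + U²) - 24 = -24 + U + U²)
(-1173062 - 1*(-893540)) - l(1057, K(1/(3 + 44))) = (-1173062 - 1*(-893540)) - (-813600 - 800*(-24 + 1/(3 + 44) + (1/(3 + 44))²) + 1017*1057 + (-24 + 1/(3 + 44) + (1/(3 + 44))²)*1057) = (-1173062 + 893540) - (-813600 - 800*(-24 + 1/47 + (1/47)²) + 1074969 + (-24 + 1/47 + (1/47)²)*1057) = -279522 - (-813600 - 800*(-24 + 1/47 + (1/47)²) + 1074969 + (-24 + 1/47 + (1/47)²)*1057) = -279522 - (-813600 - 800*(-24 + 1/47 + 1/2209) + 1074969 + (-24 + 1/47 + 1/2209)*1057) = -279522 - (-813600 - 800*(-52968/2209) + 1074969 - 52968/2209*1057) = -279522 - (-813600 + 42374400/2209 + 1074969 - 55987176/2209) = -279522 - 1*563751345/2209 = -279522 - 563751345/2209 = -1181215443/2209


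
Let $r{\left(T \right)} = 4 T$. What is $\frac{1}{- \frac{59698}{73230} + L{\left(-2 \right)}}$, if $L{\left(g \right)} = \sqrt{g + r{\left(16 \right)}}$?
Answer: $\frac{1092921135}{82229847149} + \frac{1340658225 \sqrt{62}}{82229847149} \approx 0.14167$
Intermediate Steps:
$L{\left(g \right)} = \sqrt{64 + g}$ ($L{\left(g \right)} = \sqrt{g + 4 \cdot 16} = \sqrt{g + 64} = \sqrt{64 + g}$)
$\frac{1}{- \frac{59698}{73230} + L{\left(-2 \right)}} = \frac{1}{- \frac{59698}{73230} + \sqrt{64 - 2}} = \frac{1}{\left(-59698\right) \frac{1}{73230} + \sqrt{62}} = \frac{1}{- \frac{29849}{36615} + \sqrt{62}}$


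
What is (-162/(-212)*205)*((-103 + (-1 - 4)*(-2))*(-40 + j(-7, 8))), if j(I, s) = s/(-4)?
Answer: 32429565/53 ≈ 6.1188e+5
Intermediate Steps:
j(I, s) = -s/4 (j(I, s) = s*(-¼) = -s/4)
(-162/(-212)*205)*((-103 + (-1 - 4)*(-2))*(-40 + j(-7, 8))) = (-162/(-212)*205)*((-103 + (-1 - 4)*(-2))*(-40 - ¼*8)) = (-162*(-1/212)*205)*((-103 - 5*(-2))*(-40 - 2)) = ((81/106)*205)*((-103 + 10)*(-42)) = 16605*(-93*(-42))/106 = (16605/106)*3906 = 32429565/53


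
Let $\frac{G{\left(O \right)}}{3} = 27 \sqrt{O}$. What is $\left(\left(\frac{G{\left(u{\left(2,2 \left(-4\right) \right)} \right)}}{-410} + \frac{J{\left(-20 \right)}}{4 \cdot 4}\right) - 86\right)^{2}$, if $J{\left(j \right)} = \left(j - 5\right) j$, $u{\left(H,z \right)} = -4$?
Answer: $\frac{2015456049}{672400} + \frac{17739 i}{410} \approx 2997.4 + 43.266 i$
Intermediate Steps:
$G{\left(O \right)} = 81 \sqrt{O}$ ($G{\left(O \right)} = 3 \cdot 27 \sqrt{O} = 81 \sqrt{O}$)
$J{\left(j \right)} = j \left(-5 + j\right)$ ($J{\left(j \right)} = \left(-5 + j\right) j = j \left(-5 + j\right)$)
$\left(\left(\frac{G{\left(u{\left(2,2 \left(-4\right) \right)} \right)}}{-410} + \frac{J{\left(-20 \right)}}{4 \cdot 4}\right) - 86\right)^{2} = \left(\left(\frac{81 \sqrt{-4}}{-410} + \frac{\left(-20\right) \left(-5 - 20\right)}{4 \cdot 4}\right) - 86\right)^{2} = \left(\left(81 \cdot 2 i \left(- \frac{1}{410}\right) + \frac{\left(-20\right) \left(-25\right)}{16}\right) - 86\right)^{2} = \left(\left(162 i \left(- \frac{1}{410}\right) + 500 \cdot \frac{1}{16}\right) - 86\right)^{2} = \left(\left(- \frac{81 i}{205} + \frac{125}{4}\right) - 86\right)^{2} = \left(\left(\frac{125}{4} - \frac{81 i}{205}\right) - 86\right)^{2} = \left(- \frac{219}{4} - \frac{81 i}{205}\right)^{2}$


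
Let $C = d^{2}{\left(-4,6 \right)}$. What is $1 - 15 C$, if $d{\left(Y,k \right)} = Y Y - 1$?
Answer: $-3374$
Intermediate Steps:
$d{\left(Y,k \right)} = -1 + Y^{2}$ ($d{\left(Y,k \right)} = Y^{2} - 1 = -1 + Y^{2}$)
$C = 225$ ($C = \left(-1 + \left(-4\right)^{2}\right)^{2} = \left(-1 + 16\right)^{2} = 15^{2} = 225$)
$1 - 15 C = 1 - 3375 = -3374$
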